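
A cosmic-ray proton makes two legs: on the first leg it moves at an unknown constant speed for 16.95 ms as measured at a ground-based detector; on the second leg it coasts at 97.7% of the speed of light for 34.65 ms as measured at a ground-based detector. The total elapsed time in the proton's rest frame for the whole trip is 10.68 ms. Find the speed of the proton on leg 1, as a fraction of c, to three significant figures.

β = 0.981

Leg 1: speed unknown; τ_1 = 16.95/γ_1.
Leg 2: β = 0.977; γ = 1/√(1 − 0.977²) = 1/√0.04547 = 4.690; τ_2 = 34.65/4.690 = 7.389 ms.
Total proper time: τ_1 + 7.389 = 10.68, so τ_1 = 10.68 − 7.389 = 3.291 ms.
γ_1 = 16.95/3.291 = 5.150; β = √(1 − 1/γ²) = √0.9623.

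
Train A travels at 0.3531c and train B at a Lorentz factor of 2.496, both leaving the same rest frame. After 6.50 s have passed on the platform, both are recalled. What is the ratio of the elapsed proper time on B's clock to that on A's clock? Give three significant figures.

τ_B/τ_A = 0.428

A: γ = 1/√(1 − 0.3531²) = 1/√0.8753 = 1.069. B: γ = 2.496.
τ_A/τ_B = γ_B/γ_A = 2.496/1.069 = 2.335, so τ_B/τ_A = 0.4282.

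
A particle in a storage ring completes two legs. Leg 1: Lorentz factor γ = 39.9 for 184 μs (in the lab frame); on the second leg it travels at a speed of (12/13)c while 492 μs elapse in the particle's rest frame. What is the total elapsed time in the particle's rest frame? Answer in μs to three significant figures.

Leg 1: γ = 39.9; τ_1 = 184/39.90 = 4.612 μs.
Leg 2: 492 μs is already measured in the particle's rest frame.
Total: 4.612 + 492.0 μs.

τ = 497 μs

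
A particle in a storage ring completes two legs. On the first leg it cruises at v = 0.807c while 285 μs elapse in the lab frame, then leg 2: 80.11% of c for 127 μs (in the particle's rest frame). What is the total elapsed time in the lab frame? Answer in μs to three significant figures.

Leg 1: 285 μs is already measured in the lab frame.
Leg 2: β = 0.8011; γ = 1/√(1 − 0.8011²) = 1/√0.3582 = 1.671; Δt_2 = 1.671 × 127 = 212.2 μs.
Total: 285.0 + 212.2 μs.

Δt = 497 μs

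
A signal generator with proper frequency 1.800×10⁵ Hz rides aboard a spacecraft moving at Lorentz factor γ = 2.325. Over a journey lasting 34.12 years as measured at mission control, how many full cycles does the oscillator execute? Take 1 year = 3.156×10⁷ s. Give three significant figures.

γ = 2.325
The oscillator's own cycle count is N = f × τ where τ is the proper time aboard the spacecraft. τ = Δt/γ = 34.12/2.325 = 14.68 years = 4.632×10⁸ s.
N = 1.800×10⁵ × 4.632×10⁸ = 8.337×10¹³.

N = 8.34×10¹³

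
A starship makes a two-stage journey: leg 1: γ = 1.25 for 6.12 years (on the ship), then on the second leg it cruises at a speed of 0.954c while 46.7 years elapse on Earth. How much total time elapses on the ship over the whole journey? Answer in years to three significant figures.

Leg 1: 6.12 years is already measured on the ship.
Leg 2: γ = 1/√(1 − 0.954²) = 1/√0.08988 = 3.335; τ_2 = 46.7/3.335 = 14.00 years.
Total: 6.120 + 14.00 years.

τ = 20.1 years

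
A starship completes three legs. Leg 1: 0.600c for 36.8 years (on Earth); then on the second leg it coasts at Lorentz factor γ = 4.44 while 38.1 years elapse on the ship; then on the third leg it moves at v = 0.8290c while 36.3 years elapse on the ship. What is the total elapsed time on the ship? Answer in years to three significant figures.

τ = 104 years

Leg 1: γ = 1/√(1 − 0.600²) = 5/4 = 1.250; τ_1 = 36.8/1.250 = 29.44 years.
Leg 2: 38.1 years is already measured on the ship.
Leg 3: 36.3 years is already measured on the ship.
Total: 29.44 + 38.10 + 36.30 years.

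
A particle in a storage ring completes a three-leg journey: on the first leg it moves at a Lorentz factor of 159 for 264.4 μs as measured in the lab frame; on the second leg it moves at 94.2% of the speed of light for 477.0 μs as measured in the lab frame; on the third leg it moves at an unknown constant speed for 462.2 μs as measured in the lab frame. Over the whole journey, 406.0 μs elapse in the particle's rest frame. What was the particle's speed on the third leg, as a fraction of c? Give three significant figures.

Leg 1: γ = 159; τ_1 = 264.4/159.0 = 1.663 μs.
Leg 2: β = 0.942; γ = 1/√(1 − 0.942²) = 1/√0.1126 = 2.980; τ_2 = 477.0/2.980 = 160.1 μs.
Leg 3: speed unknown; τ_3 = 462.2/γ_3.
Total proper time: 1.663 + 160.1 + τ_3 = 406.0, so τ_3 = 406.0 − 161.8 = 244.2 μs.
γ_3 = 462.2/244.2 = 1.892; β = √(1 − 1/γ²) = √0.7207.

β = 0.849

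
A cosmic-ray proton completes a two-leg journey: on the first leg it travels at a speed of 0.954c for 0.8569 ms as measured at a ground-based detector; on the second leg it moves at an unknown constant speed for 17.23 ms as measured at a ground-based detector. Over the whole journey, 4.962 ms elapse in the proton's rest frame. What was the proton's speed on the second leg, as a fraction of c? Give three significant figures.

Leg 1: γ = 1/√(1 − 0.954²) = 1/√0.08988 = 3.335; τ_1 = 0.8569/3.335 = 0.2569 ms.
Leg 2: speed unknown; τ_2 = 17.23/γ_2.
Total proper time: 0.2569 + τ_2 = 4.962, so τ_2 = 4.962 − 0.2569 = 4.705 ms.
γ_2 = 17.23/4.705 = 3.662; β = √(1 − 1/γ²) = √0.9254.

β = 0.962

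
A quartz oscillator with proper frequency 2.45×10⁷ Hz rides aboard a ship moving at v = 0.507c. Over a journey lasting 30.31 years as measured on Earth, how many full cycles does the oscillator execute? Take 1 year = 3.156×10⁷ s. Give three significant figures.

N = 2.02×10¹⁶

γ = 1/√(1 − 0.507²) = 1/√0.7430 = 1.160
The oscillator's own cycle count is N = f × τ where τ is the proper time on the ship. τ = Δt/γ = 30.31/1.160 = 26.13 years = 8.245×10⁸ s.
N = 2.45×10⁷ × 8.245×10⁸ = 2.020×10¹⁶.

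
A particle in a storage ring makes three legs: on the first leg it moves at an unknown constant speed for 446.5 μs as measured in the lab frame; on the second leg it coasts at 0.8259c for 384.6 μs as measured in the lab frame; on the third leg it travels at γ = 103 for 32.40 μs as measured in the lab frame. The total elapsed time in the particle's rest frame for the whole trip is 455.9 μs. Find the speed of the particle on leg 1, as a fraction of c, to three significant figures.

Leg 1: speed unknown; τ_1 = 446.5/γ_1.
Leg 2: γ = 1/√(1 − 0.8259²) = 1/√0.3179 = 1.774; τ_2 = 384.6/1.774 = 216.8 μs.
Leg 3: γ = 103; τ_3 = 32.40/103.0 = 0.3146 μs.
Total proper time: τ_1 + 216.8 + 0.3146 = 455.9, so τ_1 = 455.9 − 217.2 = 238.7 μs.
γ_1 = 446.5/238.7 = 1.870; β = √(1 − 1/γ²) = √0.7141.

β = 0.845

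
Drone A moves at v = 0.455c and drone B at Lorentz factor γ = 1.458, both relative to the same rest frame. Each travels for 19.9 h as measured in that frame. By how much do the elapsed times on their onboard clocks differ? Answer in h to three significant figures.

A: γ = 1/√(1 − 0.455²) = 1/√0.7930 = 1.123; τ_A = 19.9/1.123 = 17.72 h.
B: γ = 1.458; τ_B = 19.9/1.458 = 13.65 h.

|τ_A − τ_B| = 4.07 h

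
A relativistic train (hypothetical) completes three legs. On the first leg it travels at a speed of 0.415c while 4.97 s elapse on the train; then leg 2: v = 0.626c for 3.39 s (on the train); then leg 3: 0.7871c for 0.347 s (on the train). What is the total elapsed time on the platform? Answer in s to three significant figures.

Δt = 10.4 s

Leg 1: γ = 1/√(1 − 0.415²) = 1/√0.8278 = 1.099; Δt_1 = 1.099 × 4.97 = 5.463 s.
Leg 2: γ = 1/√(1 − 0.626²) = 1/√0.6081 = 1.282; Δt_2 = 1.282 × 3.39 = 4.347 s.
Leg 3: γ = 1/√(1 − 0.7871²) = 1/√0.3805 = 1.621; Δt_3 = 1.621 × 0.347 = 0.5626 s.
Total: 5.463 + 4.347 + 0.5626 s.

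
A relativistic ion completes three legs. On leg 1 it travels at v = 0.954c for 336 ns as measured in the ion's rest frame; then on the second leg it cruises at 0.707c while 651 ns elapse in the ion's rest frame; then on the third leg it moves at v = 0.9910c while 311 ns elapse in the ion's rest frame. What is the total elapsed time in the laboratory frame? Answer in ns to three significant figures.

Δt = 4360 ns

Leg 1: γ = 1/√(1 − 0.954²) = 1/√0.08988 = 3.335; Δt_1 = 3.335 × 336 = 1121 ns.
Leg 2: γ = 1/√(1 − 0.707²) = 1/√0.5002 = 1.414; Δt_2 = 1.414 × 651 = 920.5 ns.
Leg 3: γ = 1/√(1 − 0.9910²) = 1/√0.01792 = 7.470; Δt_3 = 7.470 × 311 = 2323 ns.
Total: 1121 + 920.5 + 2323 ns.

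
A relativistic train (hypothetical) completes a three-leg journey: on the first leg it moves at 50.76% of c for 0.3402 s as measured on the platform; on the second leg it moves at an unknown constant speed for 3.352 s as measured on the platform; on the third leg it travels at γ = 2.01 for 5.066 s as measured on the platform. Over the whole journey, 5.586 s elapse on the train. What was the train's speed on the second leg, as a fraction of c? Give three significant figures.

Leg 1: β = 0.5076; γ = 1/√(1 − 0.5076²) = 1/√0.7423 = 1.161; τ_1 = 0.3402/1.161 = 0.2931 s.
Leg 2: speed unknown; τ_2 = 3.352/γ_2.
Leg 3: γ = 2.01; τ_3 = 5.066/2.010 = 2.520 s.
Total proper time: 0.2931 + τ_2 + 2.520 = 5.586, so τ_2 = 5.586 − 2.814 = 2.772 s.
γ_2 = 3.352/2.772 = 1.209; β = √(1 − 1/γ²) = √0.3159.

β = 0.562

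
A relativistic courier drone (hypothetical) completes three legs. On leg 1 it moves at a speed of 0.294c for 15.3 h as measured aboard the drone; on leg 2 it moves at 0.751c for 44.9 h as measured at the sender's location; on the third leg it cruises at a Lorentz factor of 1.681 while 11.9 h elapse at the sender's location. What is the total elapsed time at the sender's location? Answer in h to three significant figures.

Δt = 72.8 h

Leg 1: γ = 1/√(1 − 0.294²) = 1/√0.9136 = 1.046; Δt_1 = 1.046 × 15.3 = 16.01 h.
Leg 2: 44.9 h is already measured at the sender's location.
Leg 3: 11.9 h is already measured at the sender's location.
Total: 16.01 + 44.90 + 11.90 h.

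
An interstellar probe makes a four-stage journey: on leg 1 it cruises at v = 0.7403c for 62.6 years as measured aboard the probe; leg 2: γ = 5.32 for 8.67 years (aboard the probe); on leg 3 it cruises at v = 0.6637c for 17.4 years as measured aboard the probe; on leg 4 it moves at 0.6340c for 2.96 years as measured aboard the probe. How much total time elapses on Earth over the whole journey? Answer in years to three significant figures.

Δt = 166 years

Leg 1: γ = 1/√(1 − 0.7403²) = 1/√0.4520 = 1.487; Δt_1 = 1.487 × 62.6 = 93.12 years.
Leg 2: γ = 5.32; Δt_2 = 5.320 × 8.67 = 46.12 years.
Leg 3: γ = 1/√(1 − 0.6637²) = 1/√0.5595 = 1.337; Δt_3 = 1.337 × 17.4 = 23.26 years.
Leg 4: γ = 1/√(1 − 0.6340²) = 1/√0.5980 = 1.293; Δt_4 = 1.293 × 2.96 = 3.828 years.
Total: 93.12 + 46.12 + 23.26 + 3.828 years.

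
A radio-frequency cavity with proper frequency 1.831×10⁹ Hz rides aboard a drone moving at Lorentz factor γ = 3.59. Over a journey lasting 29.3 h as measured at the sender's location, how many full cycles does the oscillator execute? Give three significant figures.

γ = 3.59
The oscillator's own cycle count is N = f × τ where τ is the proper time aboard the drone. τ = Δt/γ = 29.3/3.590 = 8.162 h = 2.938×10⁴ s.
N = 1.831×10⁹ × 2.938×10⁴ = 5.380×10¹³.

N = 5.38×10¹³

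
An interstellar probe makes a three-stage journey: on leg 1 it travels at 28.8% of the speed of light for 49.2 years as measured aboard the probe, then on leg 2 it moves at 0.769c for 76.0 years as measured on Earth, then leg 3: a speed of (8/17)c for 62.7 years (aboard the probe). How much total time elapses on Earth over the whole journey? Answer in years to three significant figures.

Δt = 198 years

Leg 1: β = 0.288; γ = 1/√(1 − 0.288²) = 1/√0.9171 = 1.044; Δt_1 = 1.044 × 49.2 = 51.38 years.
Leg 2: 76.0 years is already measured on Earth.
Leg 3: γ = 1/√(1 − (8/17)²) = 17/15 ≈ 1.133; Δt_3 = 1.133 × 62.7 = 71.06 years.
Total: 51.38 + 76.00 + 71.06 years.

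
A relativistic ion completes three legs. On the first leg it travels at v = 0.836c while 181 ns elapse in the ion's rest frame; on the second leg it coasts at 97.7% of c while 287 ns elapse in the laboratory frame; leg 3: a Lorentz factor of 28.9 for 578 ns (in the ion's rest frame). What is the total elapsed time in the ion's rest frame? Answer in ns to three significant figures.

Leg 1: 181 ns is already measured in the ion's rest frame.
Leg 2: β = 0.977; γ = 1/√(1 − 0.977²) = 1/√0.04547 = 4.690; τ_2 = 287/4.690 = 61.20 ns.
Leg 3: 578 ns is already measured in the ion's rest frame.
Total: 181.0 + 61.20 + 578.0 ns.

τ = 820 ns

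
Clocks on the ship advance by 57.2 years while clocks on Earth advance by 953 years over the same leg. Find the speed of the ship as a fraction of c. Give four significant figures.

The proper time is measured on the ship (both events occur at the ship's location); Δt is measured on Earth. γ = Δt/τ = 953/57.2 = 16.66.
β = √(1 − 1/γ²) = √(1 − 0.003603) = √0.9964

β = 0.9982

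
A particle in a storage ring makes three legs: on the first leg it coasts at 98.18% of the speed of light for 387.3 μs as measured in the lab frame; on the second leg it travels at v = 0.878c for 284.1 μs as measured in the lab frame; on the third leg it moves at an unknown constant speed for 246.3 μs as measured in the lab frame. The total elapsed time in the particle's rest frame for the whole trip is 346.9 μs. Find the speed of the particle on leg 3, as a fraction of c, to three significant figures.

Leg 1: β = 0.9818; γ = 1/√(1 − 0.9818²) = 1/√0.03607 = 5.265; τ_1 = 387.3/5.265 = 73.56 μs.
Leg 2: γ = 1/√(1 − 0.878²) = 1/√0.2291 = 2.089; τ_2 = 284.1/2.089 = 136.0 μs.
Leg 3: speed unknown; τ_3 = 246.3/γ_3.
Total proper time: 73.56 + 136.0 + τ_3 = 346.9, so τ_3 = 346.9 − 209.5 = 137.4 μs.
γ_3 = 246.3/137.4 = 1.793; β = √(1 − 1/γ²) = √0.6890.

β = 0.830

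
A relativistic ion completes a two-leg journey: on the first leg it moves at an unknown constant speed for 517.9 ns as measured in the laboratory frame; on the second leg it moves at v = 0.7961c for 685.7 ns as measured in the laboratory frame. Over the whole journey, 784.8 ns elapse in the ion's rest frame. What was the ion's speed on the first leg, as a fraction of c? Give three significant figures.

β = 0.700

Leg 1: speed unknown; τ_1 = 517.9/γ_1.
Leg 2: γ = 1/√(1 − 0.7961²) = 1/√0.3662 = 1.652; τ_2 = 685.7/1.652 = 415.0 ns.
Total proper time: τ_1 + 415.0 = 784.8, so τ_1 = 784.8 − 415.0 = 369.8 ns.
γ_1 = 517.9/369.8 = 1.400; β = √(1 − 1/γ²) = √0.4900.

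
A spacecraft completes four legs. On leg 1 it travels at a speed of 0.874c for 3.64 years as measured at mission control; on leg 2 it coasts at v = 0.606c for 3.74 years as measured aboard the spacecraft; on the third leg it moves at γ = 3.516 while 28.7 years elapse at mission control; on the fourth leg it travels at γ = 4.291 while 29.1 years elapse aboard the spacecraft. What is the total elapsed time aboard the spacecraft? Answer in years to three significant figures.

Leg 1: γ = 1/√(1 − 0.874²) = 1/√0.2361 = 2.058; τ_1 = 3.64/2.058 = 1.769 years.
Leg 2: 3.74 years is already measured aboard the spacecraft.
Leg 3: γ = 3.516; τ_3 = 28.7/3.516 = 8.163 years.
Leg 4: 29.1 years is already measured aboard the spacecraft.
Total: 1.769 + 3.740 + 8.163 + 29.10 years.

τ = 42.8 years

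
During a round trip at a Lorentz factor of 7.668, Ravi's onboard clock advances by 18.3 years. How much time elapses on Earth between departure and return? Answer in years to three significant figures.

γ = 7.668
Earth-frame duration is the dilated interval: Δt = γτ = 7.668 × 18.3 years.

Δt = 140 years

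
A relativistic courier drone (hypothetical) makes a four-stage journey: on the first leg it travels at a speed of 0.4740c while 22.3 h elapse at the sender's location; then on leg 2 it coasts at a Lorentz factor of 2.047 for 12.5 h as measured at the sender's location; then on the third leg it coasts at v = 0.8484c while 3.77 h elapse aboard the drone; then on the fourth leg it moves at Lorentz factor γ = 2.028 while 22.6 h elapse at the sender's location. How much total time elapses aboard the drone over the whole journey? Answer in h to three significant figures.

τ = 40.7 h

Leg 1: γ = 1/√(1 − 0.4740²) = 1/√0.7753 = 1.136; τ_1 = 22.3/1.136 = 19.64 h.
Leg 2: γ = 2.047; τ_2 = 12.5/2.047 = 6.106 h.
Leg 3: 3.77 h is already measured aboard the drone.
Leg 4: γ = 2.028; τ_4 = 22.6/2.028 = 11.14 h.
Total: 19.64 + 6.106 + 3.770 + 11.14 h.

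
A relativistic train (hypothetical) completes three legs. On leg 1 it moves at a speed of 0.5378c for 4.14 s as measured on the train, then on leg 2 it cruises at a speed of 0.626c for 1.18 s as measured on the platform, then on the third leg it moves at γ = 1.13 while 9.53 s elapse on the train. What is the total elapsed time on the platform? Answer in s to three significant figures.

Δt = 16.9 s

Leg 1: γ = 1/√(1 − 0.5378²) = 1/√0.7108 = 1.186; Δt_1 = 1.186 × 4.14 = 4.911 s.
Leg 2: 1.18 s is already measured on the platform.
Leg 3: γ = 1.13; Δt_3 = 1.130 × 9.53 = 10.77 s.
Total: 4.911 + 1.180 + 10.77 s.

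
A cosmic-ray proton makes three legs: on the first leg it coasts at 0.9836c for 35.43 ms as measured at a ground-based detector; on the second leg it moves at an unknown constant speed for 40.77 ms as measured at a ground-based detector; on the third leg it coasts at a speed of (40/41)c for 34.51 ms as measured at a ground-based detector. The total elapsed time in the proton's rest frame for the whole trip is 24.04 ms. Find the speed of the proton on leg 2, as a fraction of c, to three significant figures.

β = 0.969

Leg 1: γ = 1/√(1 − 0.9836²) = 1/√0.03253 = 5.544; τ_1 = 35.43/5.544 = 6.390 ms.
Leg 2: speed unknown; τ_2 = 40.77/γ_2.
Leg 3: γ = 1/√(1 − (40/41)²) = 41/9 ≈ 4.556; τ_3 = 34.51/4.556 = 7.575 ms.
Total proper time: 6.390 + τ_2 + 7.575 = 24.04, so τ_2 = 24.04 − 13.97 = 10.07 ms.
γ_2 = 40.77/10.07 = 4.047; β = √(1 − 1/γ²) = √0.9389.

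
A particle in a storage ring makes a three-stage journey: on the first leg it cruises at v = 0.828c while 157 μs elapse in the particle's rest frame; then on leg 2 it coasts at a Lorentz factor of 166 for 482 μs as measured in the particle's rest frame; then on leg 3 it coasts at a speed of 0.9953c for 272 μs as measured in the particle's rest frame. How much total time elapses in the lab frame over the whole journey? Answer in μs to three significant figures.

Δt = 8.31×10⁴ μs

Leg 1: γ = 1/√(1 − 0.828²) = 1/√0.3144 = 1.783; Δt_1 = 1.783 × 157 = 280.0 μs.
Leg 2: γ = 166; Δt_2 = 166.0 × 482 = 8.001×10⁴ μs.
Leg 3: γ = 1/√(1 − 0.9953²) = 1/√0.009378 = 10.33; Δt_3 = 10.33 × 272 = 2809 μs.
Total: 280.0 + 8.001×10⁴ + 2809 μs.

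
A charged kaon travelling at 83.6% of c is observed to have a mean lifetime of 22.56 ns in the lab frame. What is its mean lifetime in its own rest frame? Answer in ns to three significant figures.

τ₀ = 12.4 ns

β = 0.836; γ = 1/√(1 − 0.836²) = 1/√0.3011 = 1.822
The lab-frame lifetime is the dilated interval; the proper lifetime is τ₀ = Δt/γ = 22.56/1.822 ns.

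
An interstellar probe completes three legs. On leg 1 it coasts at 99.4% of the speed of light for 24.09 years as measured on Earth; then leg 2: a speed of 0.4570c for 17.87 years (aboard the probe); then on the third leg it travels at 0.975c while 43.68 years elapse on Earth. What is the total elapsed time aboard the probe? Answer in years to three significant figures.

Leg 1: β = 0.994; γ = 1/√(1 − 0.994²) = 1/√0.01196 = 9.142; τ_1 = 24.09/9.142 = 2.635 years.
Leg 2: 17.87 years is already measured aboard the probe.
Leg 3: γ = 1/√(1 − 0.975²) = 1/√0.04938 = 4.500; τ_3 = 43.68/4.500 = 9.706 years.
Total: 2.635 + 17.87 + 9.706 years.

τ = 30.2 years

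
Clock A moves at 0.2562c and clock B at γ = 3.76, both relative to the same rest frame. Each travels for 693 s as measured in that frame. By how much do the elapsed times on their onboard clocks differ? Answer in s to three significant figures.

A: γ = 1/√(1 − 0.2562²) = 1/√0.9344 = 1.035; τ_A = 693/1.035 = 669.9 s.
B: γ = 3.76; τ_B = 693/3.760 = 184.3 s.

|τ_A − τ_B| = 486 s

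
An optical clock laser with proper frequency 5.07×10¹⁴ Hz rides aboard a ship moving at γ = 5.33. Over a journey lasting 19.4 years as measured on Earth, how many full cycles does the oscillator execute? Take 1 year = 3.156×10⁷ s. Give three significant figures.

N = 5.82×10²²

γ = 5.33
The oscillator's own cycle count is N = f × τ where τ is the proper time on the ship. τ = Δt/γ = 19.4/5.330 = 3.640 years = 1.149×10⁸ s.
N = 5.07×10¹⁴ × 1.149×10⁸ = 5.824×10²².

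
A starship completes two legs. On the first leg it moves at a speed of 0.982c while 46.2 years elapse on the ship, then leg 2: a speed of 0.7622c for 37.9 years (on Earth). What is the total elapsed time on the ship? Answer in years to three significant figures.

Leg 1: 46.2 years is already measured on the ship.
Leg 2: γ = 1/√(1 − 0.7622²) = 1/√0.4191 = 1.545; τ_2 = 37.9/1.545 = 24.53 years.
Total: 46.20 + 24.53 years.

τ = 70.7 years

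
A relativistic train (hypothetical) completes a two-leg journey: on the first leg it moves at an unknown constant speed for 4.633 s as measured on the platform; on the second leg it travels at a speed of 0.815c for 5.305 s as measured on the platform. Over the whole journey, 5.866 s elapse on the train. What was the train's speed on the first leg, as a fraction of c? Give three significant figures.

β = 0.798

Leg 1: speed unknown; τ_1 = 4.633/γ_1.
Leg 2: γ = 1/√(1 − 0.815²) = 1/√0.3358 = 1.726; τ_2 = 5.305/1.726 = 3.074 s.
Total proper time: τ_1 + 3.074 = 5.866, so τ_1 = 5.866 − 3.074 = 2.792 s.
γ_1 = 4.633/2.792 = 1.659; β = √(1 − 1/γ²) = √0.6368.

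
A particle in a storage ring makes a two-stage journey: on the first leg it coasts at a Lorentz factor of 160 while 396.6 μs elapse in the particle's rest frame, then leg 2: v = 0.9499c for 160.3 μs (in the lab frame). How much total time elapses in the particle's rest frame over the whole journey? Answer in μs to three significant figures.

τ = 447 μs

Leg 1: 396.6 μs is already measured in the particle's rest frame.
Leg 2: γ = 1/√(1 − 0.9499²) = 1/√0.09769 = 3.199; τ_2 = 160.3/3.199 = 50.10 μs.
Total: 396.6 + 50.10 μs.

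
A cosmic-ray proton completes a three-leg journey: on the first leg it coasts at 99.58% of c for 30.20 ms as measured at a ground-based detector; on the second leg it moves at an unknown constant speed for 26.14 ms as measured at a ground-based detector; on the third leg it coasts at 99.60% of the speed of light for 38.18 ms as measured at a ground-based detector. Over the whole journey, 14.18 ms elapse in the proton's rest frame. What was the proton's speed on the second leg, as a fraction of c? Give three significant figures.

β = 0.952

Leg 1: β = 0.9958; γ = 1/√(1 − 0.9958²) = 1/√0.008382 = 10.92; τ_1 = 30.20/10.92 = 2.765 ms.
Leg 2: speed unknown; τ_2 = 26.14/γ_2.
Leg 3: β = 0.9960; γ = 1/√(1 − 0.9960²) = 1/√0.007984 = 11.19; τ_3 = 38.18/11.19 = 3.412 ms.
Total proper time: 2.765 + τ_2 + 3.412 = 14.18, so τ_2 = 14.18 − 6.176 = 8.004 ms.
γ_2 = 26.14/8.004 = 3.266; β = √(1 − 1/γ²) = √0.9063.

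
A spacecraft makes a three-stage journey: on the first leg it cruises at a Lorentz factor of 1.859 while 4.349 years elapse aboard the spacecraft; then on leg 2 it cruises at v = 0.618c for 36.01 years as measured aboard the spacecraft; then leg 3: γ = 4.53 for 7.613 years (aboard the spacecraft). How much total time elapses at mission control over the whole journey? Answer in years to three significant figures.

Δt = 88.4 years

Leg 1: γ = 1.859; Δt_1 = 1.859 × 4.349 = 8.085 years.
Leg 2: γ = 1/√(1 − 0.618²) = 1/√0.6181 = 1.272; Δt_2 = 1.272 × 36.01 = 45.80 years.
Leg 3: γ = 4.53; Δt_3 = 4.530 × 7.613 = 34.49 years.
Total: 8.085 + 45.80 + 34.49 years.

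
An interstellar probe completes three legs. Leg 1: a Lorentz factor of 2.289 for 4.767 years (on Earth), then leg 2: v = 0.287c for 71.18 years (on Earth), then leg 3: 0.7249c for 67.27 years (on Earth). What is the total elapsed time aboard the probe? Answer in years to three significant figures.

Leg 1: γ = 2.289; τ_1 = 4.767/2.289 = 2.083 years.
Leg 2: γ = 1/√(1 − 0.287²) = 1/√0.9176 = 1.044; τ_2 = 71.18/1.044 = 68.19 years.
Leg 3: γ = 1/√(1 − 0.7249²) = 1/√0.4745 = 1.452; τ_3 = 67.27/1.452 = 46.34 years.
Total: 2.083 + 68.19 + 46.34 years.

τ = 117 years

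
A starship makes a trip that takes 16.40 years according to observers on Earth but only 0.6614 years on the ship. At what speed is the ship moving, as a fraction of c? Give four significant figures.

β = 0.9992

The proper time is measured on the ship (both events occur at the ship's location); Δt is measured on Earth. γ = Δt/τ = 16.40/0.6614 = 24.80.
β = √(1 − 1/γ²) = √(1 − 0.001626) = √0.9984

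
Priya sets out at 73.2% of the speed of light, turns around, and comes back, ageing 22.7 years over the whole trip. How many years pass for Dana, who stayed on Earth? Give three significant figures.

Δt = 33.3 years

β = 0.732; γ = 1/√(1 − 0.732²) = 1/√0.4642 = 1.468
Earth-frame duration is the dilated interval: Δt = γτ = 1.468 × 22.7 years.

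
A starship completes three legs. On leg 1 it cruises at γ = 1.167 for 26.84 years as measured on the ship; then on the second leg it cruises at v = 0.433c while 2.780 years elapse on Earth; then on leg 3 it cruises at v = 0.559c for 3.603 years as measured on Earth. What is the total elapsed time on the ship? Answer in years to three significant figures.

Leg 1: 26.84 years is already measured on the ship.
Leg 2: γ = 1/√(1 − 0.433²) = 1/√0.8125 = 1.109; τ_2 = 2.780/1.109 = 2.506 years.
Leg 3: γ = 1/√(1 − 0.559²) = 1/√0.6875 = 1.206; τ_3 = 3.603/1.206 = 2.987 years.
Total: 26.84 + 2.506 + 2.987 years.

τ = 32.3 years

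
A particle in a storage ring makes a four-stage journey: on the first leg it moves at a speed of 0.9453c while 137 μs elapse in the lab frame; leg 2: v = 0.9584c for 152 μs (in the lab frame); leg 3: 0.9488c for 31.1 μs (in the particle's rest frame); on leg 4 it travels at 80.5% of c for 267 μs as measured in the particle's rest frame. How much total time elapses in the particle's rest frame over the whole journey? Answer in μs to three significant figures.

Leg 1: γ = 1/√(1 − 0.9453²) = 1/√0.1064 = 3.066; τ_1 = 137/3.066 = 44.69 μs.
Leg 2: γ = 1/√(1 − 0.9584²) = 1/√0.08147 = 3.504; τ_2 = 152/3.504 = 43.39 μs.
Leg 3: 31.1 μs is already measured in the particle's rest frame.
Leg 4: 267 μs is already measured in the particle's rest frame.
Total: 44.69 + 43.39 + 31.10 + 267.0 μs.

τ = 386 μs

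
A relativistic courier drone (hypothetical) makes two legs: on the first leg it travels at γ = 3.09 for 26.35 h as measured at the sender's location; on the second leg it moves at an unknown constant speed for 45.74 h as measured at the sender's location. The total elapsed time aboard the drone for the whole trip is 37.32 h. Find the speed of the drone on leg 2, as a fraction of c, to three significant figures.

Leg 1: γ = 3.09; τ_1 = 26.35/3.090 = 8.528 h.
Leg 2: speed unknown; τ_2 = 45.74/γ_2.
Total proper time: 8.528 + τ_2 = 37.32, so τ_2 = 37.32 − 8.528 = 28.79 h.
γ_2 = 45.74/28.79 = 1.589; β = √(1 − 1/γ²) = √0.6038.

β = 0.777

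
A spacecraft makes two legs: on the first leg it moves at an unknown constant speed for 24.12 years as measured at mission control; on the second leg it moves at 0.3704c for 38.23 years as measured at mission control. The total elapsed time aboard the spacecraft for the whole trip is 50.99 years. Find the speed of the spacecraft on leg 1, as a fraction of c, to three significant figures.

β = 0.767

Leg 1: speed unknown; τ_1 = 24.12/γ_1.
Leg 2: γ = 1/√(1 − 0.3704²) = 1/√0.8628 = 1.077; τ_2 = 38.23/1.077 = 35.51 years.
Total proper time: τ_1 + 35.51 = 50.99, so τ_1 = 50.99 − 35.51 = 15.48 years.
γ_1 = 24.12/15.48 = 1.558; β = √(1 − 1/γ²) = √0.5881.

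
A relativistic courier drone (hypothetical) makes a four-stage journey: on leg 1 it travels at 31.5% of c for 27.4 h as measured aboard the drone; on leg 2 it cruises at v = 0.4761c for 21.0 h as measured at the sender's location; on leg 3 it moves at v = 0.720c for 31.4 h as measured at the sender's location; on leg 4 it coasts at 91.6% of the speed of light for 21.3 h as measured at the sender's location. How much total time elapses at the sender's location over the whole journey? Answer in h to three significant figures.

Leg 1: β = 0.315; γ = 1/√(1 − 0.315²) = 1/√0.9008 = 1.054; Δt_1 = 1.054 × 27.4 = 28.87 h.
Leg 2: 21.0 h is already measured at the sender's location.
Leg 3: 31.4 h is already measured at the sender's location.
Leg 4: 21.3 h is already measured at the sender's location.
Total: 28.87 + 21.00 + 31.40 + 21.30 h.

Δt = 103 h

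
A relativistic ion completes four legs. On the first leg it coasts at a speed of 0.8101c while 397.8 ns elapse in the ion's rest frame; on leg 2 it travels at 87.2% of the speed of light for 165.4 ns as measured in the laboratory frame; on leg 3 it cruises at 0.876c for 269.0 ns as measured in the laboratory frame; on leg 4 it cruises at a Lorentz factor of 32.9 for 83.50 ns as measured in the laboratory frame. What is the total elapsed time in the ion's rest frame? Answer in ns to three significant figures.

τ = 611 ns

Leg 1: 397.8 ns is already measured in the ion's rest frame.
Leg 2: β = 0.872; γ = 1/√(1 − 0.872²) = 1/√0.2396 = 2.043; τ_2 = 165.4/2.043 = 80.96 ns.
Leg 3: γ = 1/√(1 − 0.876²) = 1/√0.2326 = 2.073; τ_3 = 269.0/2.073 = 129.7 ns.
Leg 4: γ = 32.9; τ_4 = 83.50/32.90 = 2.538 ns.
Total: 397.8 + 80.96 + 129.7 + 2.538 ns.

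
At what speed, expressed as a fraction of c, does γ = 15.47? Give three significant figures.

β = 0.998

β = √(1 − 1/γ²) = √(1 − 1/15.47²) = √(1 − 0.004178) = √0.9958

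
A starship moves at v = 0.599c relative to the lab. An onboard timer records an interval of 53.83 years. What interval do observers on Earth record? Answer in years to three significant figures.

γ = 1/√(1 − 0.599²) = 1/√0.6412 = 1.249
The interval measured on the ship is the proper time (both events occur at the same place in that frame); the lab-frame interval is Δt = γτ = 1.249 × 53.83 years.

Δt = 67.2 years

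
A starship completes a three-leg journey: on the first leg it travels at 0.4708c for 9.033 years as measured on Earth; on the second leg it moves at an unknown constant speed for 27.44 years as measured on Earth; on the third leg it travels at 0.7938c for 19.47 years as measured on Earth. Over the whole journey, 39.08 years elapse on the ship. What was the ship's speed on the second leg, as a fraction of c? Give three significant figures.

Leg 1: γ = 1/√(1 − 0.4708²) = 1/√0.7783 = 1.133; τ_1 = 9.033/1.133 = 7.969 years.
Leg 2: speed unknown; τ_2 = 27.44/γ_2.
Leg 3: γ = 1/√(1 − 0.7938²) = 1/√0.3699 = 1.644; τ_3 = 19.47/1.644 = 11.84 years.
Total proper time: 7.969 + τ_2 + 11.84 = 39.08, so τ_2 = 39.08 − 19.81 = 19.27 years.
γ_2 = 27.44/19.27 = 1.424; β = √(1 − 1/γ²) = √0.5069.

β = 0.712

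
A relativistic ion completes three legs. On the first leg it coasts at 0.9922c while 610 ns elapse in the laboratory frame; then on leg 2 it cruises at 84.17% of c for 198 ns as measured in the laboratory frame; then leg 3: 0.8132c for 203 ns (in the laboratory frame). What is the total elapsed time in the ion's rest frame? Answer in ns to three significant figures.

τ = 301 ns

Leg 1: γ = 1/√(1 − 0.9922²) = 1/√0.01554 = 8.022; τ_1 = 610/8.022 = 76.04 ns.
Leg 2: β = 0.8417; γ = 1/√(1 − 0.8417²) = 1/√0.2915 = 1.852; τ_2 = 198/1.852 = 106.9 ns.
Leg 3: γ = 1/√(1 − 0.8132²) = 1/√0.3387 = 1.718; τ_3 = 203/1.718 = 118.1 ns.
Total: 76.04 + 106.9 + 118.1 ns.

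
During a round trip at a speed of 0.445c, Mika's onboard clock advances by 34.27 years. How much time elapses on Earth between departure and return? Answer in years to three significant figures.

Δt = 38.3 years

γ = 1/√(1 − 0.445²) = 1/√0.8020 = 1.117
Earth-frame duration is the dilated interval: Δt = γτ = 1.117 × 34.27 years.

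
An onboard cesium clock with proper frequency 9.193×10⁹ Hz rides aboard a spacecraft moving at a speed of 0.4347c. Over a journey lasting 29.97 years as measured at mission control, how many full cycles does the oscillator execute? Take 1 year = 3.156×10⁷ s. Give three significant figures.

γ = 1/√(1 − 0.4347²) = 1/√0.8110 = 1.110
The oscillator's own cycle count is N = f × τ where τ is the proper time aboard the spacecraft. τ = Δt/γ = 29.97/1.110 = 26.99 years = 8.518×10⁸ s.
N = 9.193×10⁹ × 8.518×10⁸ = 7.831×10¹⁸.

N = 7.83×10¹⁸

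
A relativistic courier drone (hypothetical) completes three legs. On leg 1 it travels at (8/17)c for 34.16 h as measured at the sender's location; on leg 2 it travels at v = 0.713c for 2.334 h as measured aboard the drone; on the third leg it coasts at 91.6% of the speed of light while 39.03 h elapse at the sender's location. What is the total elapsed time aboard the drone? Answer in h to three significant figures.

Leg 1: γ = 1/√(1 − (8/17)²) = 17/15 ≈ 1.133; τ_1 = 34.16/1.133 = 30.14 h.
Leg 2: 2.334 h is already measured aboard the drone.
Leg 3: β = 0.916; γ = 1/√(1 − 0.916²) = 1/√0.1609 = 2.493; τ_3 = 39.03/2.493 = 15.66 h.
Total: 30.14 + 2.334 + 15.66 h.

τ = 48.1 h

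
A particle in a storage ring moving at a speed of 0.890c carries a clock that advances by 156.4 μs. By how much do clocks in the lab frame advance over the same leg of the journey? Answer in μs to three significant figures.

γ = 1/√(1 − 0.890²) = 1/√0.2079 = 2.193
The interval measured in the particle's rest frame is the proper time (both events occur at the same place in that frame); the lab-frame interval is Δt = γτ = 2.193 × 156.4 μs.

Δt = 343 μs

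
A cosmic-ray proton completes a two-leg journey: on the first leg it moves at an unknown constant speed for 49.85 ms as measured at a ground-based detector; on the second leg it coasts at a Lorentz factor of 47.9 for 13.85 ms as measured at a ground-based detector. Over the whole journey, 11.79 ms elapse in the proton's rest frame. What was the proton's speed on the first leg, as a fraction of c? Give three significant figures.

Leg 1: speed unknown; τ_1 = 49.85/γ_1.
Leg 2: γ = 47.9; τ_2 = 13.85/47.90 = 0.2891 ms.
Total proper time: τ_1 + 0.2891 = 11.79, so τ_1 = 11.79 − 0.2891 = 11.50 ms.
γ_1 = 49.85/11.50 = 4.334; β = √(1 − 1/γ²) = √0.9468.

β = 0.973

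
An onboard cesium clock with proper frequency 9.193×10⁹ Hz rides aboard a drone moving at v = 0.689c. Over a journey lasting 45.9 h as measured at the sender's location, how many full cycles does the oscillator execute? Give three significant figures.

γ = 1/√(1 − 0.689²) = 1/√0.5253 = 1.380
The oscillator's own cycle count is N = f × τ where τ is the proper time aboard the drone. τ = Δt/γ = 45.9/1.380 = 33.27 h = 1.198×10⁵ s.
N = 9.193×10⁹ × 1.198×10⁵ = 1.101×10¹⁵.

N = 1.10×10¹⁵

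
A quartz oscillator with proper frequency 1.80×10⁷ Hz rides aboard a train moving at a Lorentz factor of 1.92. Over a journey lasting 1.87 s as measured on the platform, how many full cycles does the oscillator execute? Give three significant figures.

γ = 1.92
The oscillator's own cycle count is N = f × τ where τ is the proper time on the train. τ = Δt/γ = 1.87/1.920 = 0.9740 s = 9.740×10⁻¹ s.
N = 1.80×10⁷ × 9.740×10⁻¹ = 1.753×10⁷.

N = 1.75×10⁷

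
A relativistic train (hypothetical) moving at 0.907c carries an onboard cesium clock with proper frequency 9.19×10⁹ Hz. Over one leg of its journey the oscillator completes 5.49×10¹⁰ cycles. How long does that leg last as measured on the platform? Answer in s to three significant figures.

γ = 1/√(1 − 0.907²) = 1/√0.1774 = 2.375
Proper time for N cycles: τ = N/f = 5.49×10¹⁰/(9.19×10⁹) = 5.974×10⁰ s = 5.974 s.
Lab-frame duration Δt = γτ = 2.375 × 5.974 = 14.19 s.

Δt = 14.2 s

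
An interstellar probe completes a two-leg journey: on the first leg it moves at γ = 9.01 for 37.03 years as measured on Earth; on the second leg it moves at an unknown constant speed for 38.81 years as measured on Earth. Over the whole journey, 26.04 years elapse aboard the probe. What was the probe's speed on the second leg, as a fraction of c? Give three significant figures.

β = 0.825

Leg 1: γ = 9.01; τ_1 = 37.03/9.010 = 4.110 years.
Leg 2: speed unknown; τ_2 = 38.81/γ_2.
Total proper time: 4.110 + τ_2 = 26.04, so τ_2 = 26.04 − 4.110 = 21.93 years.
γ_2 = 38.81/21.93 = 1.770; β = √(1 − 1/γ²) = √0.6807.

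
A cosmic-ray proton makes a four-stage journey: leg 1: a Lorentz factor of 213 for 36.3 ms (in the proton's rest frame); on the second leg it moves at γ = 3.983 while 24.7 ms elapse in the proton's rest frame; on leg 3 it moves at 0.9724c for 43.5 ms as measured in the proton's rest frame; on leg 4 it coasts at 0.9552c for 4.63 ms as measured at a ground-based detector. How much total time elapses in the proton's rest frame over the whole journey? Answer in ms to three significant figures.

Leg 1: 36.3 ms is already measured in the proton's rest frame.
Leg 2: 24.7 ms is already measured in the proton's rest frame.
Leg 3: 43.5 ms is already measured in the proton's rest frame.
Leg 4: γ = 1/√(1 − 0.9552²) = 1/√0.08759 = 3.379; τ_4 = 4.63/3.379 = 1.370 ms.
Total: 36.30 + 24.70 + 43.50 + 1.370 ms.

τ = 106 ms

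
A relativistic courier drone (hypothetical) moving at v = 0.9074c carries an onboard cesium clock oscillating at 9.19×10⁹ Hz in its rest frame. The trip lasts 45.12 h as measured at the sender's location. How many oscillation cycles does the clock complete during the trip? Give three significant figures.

γ = 1/√(1 − 0.9074²) = 1/√0.1766 = 2.379
The oscillator's own cycle count is N = f × τ where τ is the proper time aboard the drone. τ = Δt/γ = 45.12/2.379 = 18.96 h = 6.826×10⁴ s.
N = 9.19×10⁹ × 6.826×10⁴ = 6.274×10¹⁴.

N = 6.27×10¹⁴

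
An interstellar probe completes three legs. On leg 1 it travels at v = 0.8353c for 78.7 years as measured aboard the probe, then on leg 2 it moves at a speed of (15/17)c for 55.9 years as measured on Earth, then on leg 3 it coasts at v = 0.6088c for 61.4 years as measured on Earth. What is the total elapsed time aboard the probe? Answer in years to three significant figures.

τ = 154 years

Leg 1: 78.7 years is already measured aboard the probe.
Leg 2: γ = 1/√(1 − (15/17)²) = 17/8 = 2.125; τ_2 = 55.9/2.125 = 26.31 years.
Leg 3: γ = 1/√(1 − 0.6088²) = 1/√0.6294 = 1.261; τ_3 = 61.4/1.261 = 48.71 years.
Total: 78.70 + 26.31 + 48.71 years.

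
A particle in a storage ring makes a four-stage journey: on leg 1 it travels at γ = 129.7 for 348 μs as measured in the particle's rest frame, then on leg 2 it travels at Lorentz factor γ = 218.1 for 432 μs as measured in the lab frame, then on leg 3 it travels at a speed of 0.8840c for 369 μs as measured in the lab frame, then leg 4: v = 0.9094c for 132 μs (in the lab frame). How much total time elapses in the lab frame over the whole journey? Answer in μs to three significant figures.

Leg 1: γ = 129.7; Δt_1 = 129.7 × 348 = 4.514×10⁴ μs.
Leg 2: 432 μs is already measured in the lab frame.
Leg 3: 369 μs is already measured in the lab frame.
Leg 4: 132 μs is already measured in the lab frame.
Total: 4.514×10⁴ + 432.0 + 369.0 + 132.0 μs.

Δt = 4.61×10⁴ μs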